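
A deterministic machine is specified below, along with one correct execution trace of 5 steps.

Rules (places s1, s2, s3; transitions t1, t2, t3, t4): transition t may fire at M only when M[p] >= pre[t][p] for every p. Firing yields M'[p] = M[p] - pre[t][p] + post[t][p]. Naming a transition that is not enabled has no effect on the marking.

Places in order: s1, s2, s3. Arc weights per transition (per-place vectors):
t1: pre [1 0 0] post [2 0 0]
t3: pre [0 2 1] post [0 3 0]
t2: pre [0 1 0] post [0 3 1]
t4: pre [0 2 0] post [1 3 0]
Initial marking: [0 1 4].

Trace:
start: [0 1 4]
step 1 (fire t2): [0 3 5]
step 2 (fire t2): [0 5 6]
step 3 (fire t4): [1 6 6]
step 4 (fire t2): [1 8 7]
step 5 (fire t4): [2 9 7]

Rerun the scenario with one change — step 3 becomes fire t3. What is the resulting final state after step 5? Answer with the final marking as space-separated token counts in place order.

(re-executing from step 3 with the substitution; state before step 3: [0 5 6])
step 3 (fire t3): [0 6 5]
step 4 (fire t2): [0 8 6]
step 5 (fire t4): [1 9 6]

1 9 6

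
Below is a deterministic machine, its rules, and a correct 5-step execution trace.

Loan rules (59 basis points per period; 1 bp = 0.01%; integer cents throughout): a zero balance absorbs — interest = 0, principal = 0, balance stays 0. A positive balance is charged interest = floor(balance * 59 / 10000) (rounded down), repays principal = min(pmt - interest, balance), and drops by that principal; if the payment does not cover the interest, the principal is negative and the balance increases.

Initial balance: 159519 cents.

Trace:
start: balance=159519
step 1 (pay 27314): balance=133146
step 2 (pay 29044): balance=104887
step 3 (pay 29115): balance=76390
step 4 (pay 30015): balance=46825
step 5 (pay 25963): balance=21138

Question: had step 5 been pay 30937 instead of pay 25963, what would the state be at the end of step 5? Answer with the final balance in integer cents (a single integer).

(re-executing from step 5 with the substitution; state before step 5: balance=46825)
step 5 (pay 30937): balance=16164

16164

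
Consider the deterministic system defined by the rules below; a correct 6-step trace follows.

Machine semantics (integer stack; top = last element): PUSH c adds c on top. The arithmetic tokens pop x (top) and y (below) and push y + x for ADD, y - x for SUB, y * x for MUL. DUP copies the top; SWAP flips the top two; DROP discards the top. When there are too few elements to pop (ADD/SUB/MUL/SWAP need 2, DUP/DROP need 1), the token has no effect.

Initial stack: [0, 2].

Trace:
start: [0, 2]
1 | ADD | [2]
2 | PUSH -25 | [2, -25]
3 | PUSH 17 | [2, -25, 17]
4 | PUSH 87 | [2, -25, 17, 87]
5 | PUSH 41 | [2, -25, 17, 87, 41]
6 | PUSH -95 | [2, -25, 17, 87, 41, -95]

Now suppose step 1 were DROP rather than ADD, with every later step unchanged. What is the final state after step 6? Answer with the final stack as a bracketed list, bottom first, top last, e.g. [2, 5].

(re-executing from step 1 with the substitution; state before step 1: [0, 2])
1 | DROP | [0]
2 | PUSH -25 | [0, -25]
3 | PUSH 17 | [0, -25, 17]
4 | PUSH 87 | [0, -25, 17, 87]
5 | PUSH 41 | [0, -25, 17, 87, 41]
6 | PUSH -95 | [0, -25, 17, 87, 41, -95]

[0, -25, 17, 87, 41, -95]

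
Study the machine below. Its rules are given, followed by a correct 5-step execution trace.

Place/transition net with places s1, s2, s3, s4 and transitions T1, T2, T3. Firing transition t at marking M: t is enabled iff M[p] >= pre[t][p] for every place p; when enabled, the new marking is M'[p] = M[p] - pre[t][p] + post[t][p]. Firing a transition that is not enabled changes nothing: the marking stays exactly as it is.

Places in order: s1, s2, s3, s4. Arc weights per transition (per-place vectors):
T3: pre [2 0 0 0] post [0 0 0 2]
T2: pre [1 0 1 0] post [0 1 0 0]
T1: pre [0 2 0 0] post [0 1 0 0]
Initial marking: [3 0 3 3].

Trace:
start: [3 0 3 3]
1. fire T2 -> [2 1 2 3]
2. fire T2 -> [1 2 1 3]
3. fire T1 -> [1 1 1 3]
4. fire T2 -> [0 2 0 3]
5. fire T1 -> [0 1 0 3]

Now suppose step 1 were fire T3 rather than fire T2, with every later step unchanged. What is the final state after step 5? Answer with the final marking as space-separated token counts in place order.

(re-executing from step 1 with the substitution; state before step 1: [3 0 3 3])
1. fire T3 -> [1 0 3 5]
2. fire T2 -> [0 1 2 5]
3. fire T1 -> [0 1 2 5]
4. fire T2 -> [0 1 2 5]
5. fire T1 -> [0 1 2 5]

0 1 2 5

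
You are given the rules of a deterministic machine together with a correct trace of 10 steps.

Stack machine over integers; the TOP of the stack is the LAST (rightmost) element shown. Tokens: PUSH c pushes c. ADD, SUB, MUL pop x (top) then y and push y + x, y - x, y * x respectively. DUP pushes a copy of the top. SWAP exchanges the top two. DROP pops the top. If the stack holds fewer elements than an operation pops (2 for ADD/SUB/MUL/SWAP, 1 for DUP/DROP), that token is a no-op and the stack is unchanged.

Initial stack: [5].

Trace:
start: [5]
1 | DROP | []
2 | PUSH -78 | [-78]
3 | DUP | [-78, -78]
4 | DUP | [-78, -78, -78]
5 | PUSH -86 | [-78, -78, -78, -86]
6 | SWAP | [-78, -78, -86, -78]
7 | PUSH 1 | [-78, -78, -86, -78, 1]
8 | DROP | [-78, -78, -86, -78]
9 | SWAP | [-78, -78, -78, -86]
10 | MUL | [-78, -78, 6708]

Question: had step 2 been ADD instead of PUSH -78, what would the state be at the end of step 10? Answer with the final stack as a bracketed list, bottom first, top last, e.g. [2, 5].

[-86]

(re-executing from step 2 with the substitution; state before step 2: [])
2 | ADD | []
3 | DUP | []
4 | DUP | []
5 | PUSH -86 | [-86]
6 | SWAP | [-86]
7 | PUSH 1 | [-86, 1]
8 | DROP | [-86]
9 | SWAP | [-86]
10 | MUL | [-86]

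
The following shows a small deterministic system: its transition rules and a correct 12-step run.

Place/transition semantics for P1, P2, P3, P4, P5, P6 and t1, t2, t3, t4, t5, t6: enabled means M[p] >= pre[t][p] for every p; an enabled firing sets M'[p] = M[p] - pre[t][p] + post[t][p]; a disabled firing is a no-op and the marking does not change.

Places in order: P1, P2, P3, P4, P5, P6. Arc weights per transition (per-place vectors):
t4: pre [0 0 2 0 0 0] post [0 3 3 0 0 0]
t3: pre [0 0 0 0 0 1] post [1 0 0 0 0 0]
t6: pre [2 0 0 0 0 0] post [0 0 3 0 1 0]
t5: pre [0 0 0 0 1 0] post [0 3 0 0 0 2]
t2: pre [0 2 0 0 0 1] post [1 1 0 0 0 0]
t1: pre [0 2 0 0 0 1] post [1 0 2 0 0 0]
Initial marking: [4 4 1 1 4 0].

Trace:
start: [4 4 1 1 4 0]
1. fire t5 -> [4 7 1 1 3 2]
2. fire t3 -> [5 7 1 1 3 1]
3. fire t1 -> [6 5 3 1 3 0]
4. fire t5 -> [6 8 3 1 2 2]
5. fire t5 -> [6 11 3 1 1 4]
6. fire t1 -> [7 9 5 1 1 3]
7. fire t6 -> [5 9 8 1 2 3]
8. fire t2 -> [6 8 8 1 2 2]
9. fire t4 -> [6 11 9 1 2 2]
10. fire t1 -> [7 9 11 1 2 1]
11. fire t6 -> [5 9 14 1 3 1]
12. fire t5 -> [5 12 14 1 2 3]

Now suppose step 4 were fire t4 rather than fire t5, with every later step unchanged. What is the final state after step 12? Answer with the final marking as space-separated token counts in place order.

(re-executing from step 4 with the substitution; state before step 4: [6 5 3 1 3 0])
4. fire t4 -> [6 8 4 1 3 0]
5. fire t5 -> [6 11 4 1 2 2]
6. fire t1 -> [7 9 6 1 2 1]
7. fire t6 -> [5 9 9 1 3 1]
8. fire t2 -> [6 8 9 1 3 0]
9. fire t4 -> [6 11 10 1 3 0]
10. fire t1 -> [6 11 10 1 3 0]
11. fire t6 -> [4 11 13 1 4 0]
12. fire t5 -> [4 14 13 1 3 2]

4 14 13 1 3 2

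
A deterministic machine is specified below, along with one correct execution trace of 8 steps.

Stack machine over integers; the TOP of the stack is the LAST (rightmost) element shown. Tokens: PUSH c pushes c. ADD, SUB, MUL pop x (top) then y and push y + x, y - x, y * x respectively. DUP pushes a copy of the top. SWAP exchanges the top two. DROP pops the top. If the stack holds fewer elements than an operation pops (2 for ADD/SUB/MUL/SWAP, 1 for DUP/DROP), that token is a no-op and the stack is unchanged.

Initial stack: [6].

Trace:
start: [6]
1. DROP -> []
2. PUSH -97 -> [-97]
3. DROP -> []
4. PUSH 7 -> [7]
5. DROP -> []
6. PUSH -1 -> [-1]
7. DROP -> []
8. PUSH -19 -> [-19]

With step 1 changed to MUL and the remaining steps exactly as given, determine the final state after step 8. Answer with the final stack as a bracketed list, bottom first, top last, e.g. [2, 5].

[6, -19]

(re-executing from step 1 with the substitution; state before step 1: [6])
1. MUL -> [6]
2. PUSH -97 -> [6, -97]
3. DROP -> [6]
4. PUSH 7 -> [6, 7]
5. DROP -> [6]
6. PUSH -1 -> [6, -1]
7. DROP -> [6]
8. PUSH -19 -> [6, -19]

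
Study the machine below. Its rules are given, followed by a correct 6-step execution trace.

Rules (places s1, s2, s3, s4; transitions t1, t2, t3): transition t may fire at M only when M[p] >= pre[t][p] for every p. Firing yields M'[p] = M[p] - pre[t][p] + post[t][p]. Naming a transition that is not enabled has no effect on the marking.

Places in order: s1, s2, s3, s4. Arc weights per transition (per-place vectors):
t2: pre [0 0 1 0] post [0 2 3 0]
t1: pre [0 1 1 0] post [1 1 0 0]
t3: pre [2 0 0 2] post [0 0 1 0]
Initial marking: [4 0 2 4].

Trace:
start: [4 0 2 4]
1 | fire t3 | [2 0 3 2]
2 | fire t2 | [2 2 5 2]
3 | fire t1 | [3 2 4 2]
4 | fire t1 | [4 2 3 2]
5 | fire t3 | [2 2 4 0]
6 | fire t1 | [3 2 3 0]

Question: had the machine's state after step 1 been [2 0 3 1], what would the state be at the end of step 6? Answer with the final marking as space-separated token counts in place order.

state after step 1 := [2 0 3 1]
2 | fire t2 | [2 2 5 1]
3 | fire t1 | [3 2 4 1]
4 | fire t1 | [4 2 3 1]
5 | fire t3 | [4 2 3 1]
6 | fire t1 | [5 2 2 1]

5 2 2 1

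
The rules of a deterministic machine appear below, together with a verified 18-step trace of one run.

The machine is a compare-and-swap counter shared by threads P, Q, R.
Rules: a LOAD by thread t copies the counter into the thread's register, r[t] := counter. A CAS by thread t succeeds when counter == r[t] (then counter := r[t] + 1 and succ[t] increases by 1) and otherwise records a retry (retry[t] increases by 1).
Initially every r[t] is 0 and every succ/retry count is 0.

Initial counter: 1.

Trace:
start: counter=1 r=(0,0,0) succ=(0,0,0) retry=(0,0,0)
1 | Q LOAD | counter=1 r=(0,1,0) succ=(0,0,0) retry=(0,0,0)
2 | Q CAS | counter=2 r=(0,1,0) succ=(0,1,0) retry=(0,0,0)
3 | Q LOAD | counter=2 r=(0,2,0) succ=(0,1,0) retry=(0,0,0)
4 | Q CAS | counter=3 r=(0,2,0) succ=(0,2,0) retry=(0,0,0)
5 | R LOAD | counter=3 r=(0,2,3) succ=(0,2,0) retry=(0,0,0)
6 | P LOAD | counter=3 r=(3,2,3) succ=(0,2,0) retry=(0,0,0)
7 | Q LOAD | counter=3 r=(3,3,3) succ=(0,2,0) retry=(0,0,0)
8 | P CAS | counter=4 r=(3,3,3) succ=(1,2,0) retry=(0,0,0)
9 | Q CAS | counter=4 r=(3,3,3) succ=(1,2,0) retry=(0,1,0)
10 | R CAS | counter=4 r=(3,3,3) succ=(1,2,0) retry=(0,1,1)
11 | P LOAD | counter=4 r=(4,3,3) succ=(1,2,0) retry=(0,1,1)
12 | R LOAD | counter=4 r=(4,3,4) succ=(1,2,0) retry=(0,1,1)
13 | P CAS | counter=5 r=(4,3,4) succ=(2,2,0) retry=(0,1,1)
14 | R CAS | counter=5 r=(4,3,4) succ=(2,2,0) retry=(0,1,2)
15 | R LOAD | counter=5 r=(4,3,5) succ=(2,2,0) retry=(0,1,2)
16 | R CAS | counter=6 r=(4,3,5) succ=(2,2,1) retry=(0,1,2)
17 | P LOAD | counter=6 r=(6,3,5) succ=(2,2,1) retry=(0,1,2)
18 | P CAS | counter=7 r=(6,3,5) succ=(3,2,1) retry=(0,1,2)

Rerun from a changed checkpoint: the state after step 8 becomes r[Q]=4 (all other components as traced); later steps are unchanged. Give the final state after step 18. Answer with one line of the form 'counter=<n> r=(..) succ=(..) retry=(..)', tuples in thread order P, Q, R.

counter=8 r=(7,4,6) succ=(3,3,1) retry=(0,0,2)

state after step 8 := counter=4 r=(3,4,3) succ=(1,2,0) retry=(0,0,0)
9 | Q CAS | counter=5 r=(3,4,3) succ=(1,3,0) retry=(0,0,0)
10 | R CAS | counter=5 r=(3,4,3) succ=(1,3,0) retry=(0,0,1)
11 | P LOAD | counter=5 r=(5,4,3) succ=(1,3,0) retry=(0,0,1)
12 | R LOAD | counter=5 r=(5,4,5) succ=(1,3,0) retry=(0,0,1)
13 | P CAS | counter=6 r=(5,4,5) succ=(2,3,0) retry=(0,0,1)
14 | R CAS | counter=6 r=(5,4,5) succ=(2,3,0) retry=(0,0,2)
15 | R LOAD | counter=6 r=(5,4,6) succ=(2,3,0) retry=(0,0,2)
16 | R CAS | counter=7 r=(5,4,6) succ=(2,3,1) retry=(0,0,2)
17 | P LOAD | counter=7 r=(7,4,6) succ=(2,3,1) retry=(0,0,2)
18 | P CAS | counter=8 r=(7,4,6) succ=(3,3,1) retry=(0,0,2)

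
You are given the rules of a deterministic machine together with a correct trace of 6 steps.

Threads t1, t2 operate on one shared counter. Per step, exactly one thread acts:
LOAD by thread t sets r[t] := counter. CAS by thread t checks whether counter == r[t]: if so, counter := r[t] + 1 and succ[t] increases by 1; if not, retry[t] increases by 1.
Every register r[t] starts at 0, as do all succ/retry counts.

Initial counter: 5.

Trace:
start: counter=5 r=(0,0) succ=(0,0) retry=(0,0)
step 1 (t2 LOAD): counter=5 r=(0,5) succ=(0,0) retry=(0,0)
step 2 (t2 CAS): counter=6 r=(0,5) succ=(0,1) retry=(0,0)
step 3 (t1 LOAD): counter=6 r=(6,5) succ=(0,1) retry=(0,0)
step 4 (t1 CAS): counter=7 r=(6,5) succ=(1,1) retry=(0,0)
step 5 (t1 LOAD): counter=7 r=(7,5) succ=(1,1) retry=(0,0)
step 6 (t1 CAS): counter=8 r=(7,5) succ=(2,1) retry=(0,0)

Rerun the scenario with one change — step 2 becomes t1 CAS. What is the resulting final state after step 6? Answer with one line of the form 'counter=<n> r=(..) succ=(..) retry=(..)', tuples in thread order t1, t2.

(re-executing from step 2 with the substitution; state before step 2: counter=5 r=(0,5) succ=(0,0) retry=(0,0))
step 2 (t1 CAS): counter=5 r=(0,5) succ=(0,0) retry=(1,0)
step 3 (t1 LOAD): counter=5 r=(5,5) succ=(0,0) retry=(1,0)
step 4 (t1 CAS): counter=6 r=(5,5) succ=(1,0) retry=(1,0)
step 5 (t1 LOAD): counter=6 r=(6,5) succ=(1,0) retry=(1,0)
step 6 (t1 CAS): counter=7 r=(6,5) succ=(2,0) retry=(1,0)

counter=7 r=(6,5) succ=(2,0) retry=(1,0)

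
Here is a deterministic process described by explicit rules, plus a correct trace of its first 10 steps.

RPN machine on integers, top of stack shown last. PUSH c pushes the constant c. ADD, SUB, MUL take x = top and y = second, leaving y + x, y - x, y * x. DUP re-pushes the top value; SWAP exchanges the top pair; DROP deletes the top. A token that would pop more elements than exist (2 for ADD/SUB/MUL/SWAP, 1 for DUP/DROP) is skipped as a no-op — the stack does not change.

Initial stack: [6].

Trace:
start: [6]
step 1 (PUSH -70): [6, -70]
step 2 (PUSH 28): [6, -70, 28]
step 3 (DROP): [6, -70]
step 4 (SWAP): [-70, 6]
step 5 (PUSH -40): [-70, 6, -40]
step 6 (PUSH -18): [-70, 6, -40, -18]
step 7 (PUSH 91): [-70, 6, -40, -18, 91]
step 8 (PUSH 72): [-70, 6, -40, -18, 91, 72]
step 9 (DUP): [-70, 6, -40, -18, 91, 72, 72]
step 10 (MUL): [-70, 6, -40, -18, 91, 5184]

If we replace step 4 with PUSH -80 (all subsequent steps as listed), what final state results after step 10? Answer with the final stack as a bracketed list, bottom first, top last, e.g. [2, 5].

(re-executing from step 4 with the substitution; state before step 4: [6, -70])
step 4 (PUSH -80): [6, -70, -80]
step 5 (PUSH -40): [6, -70, -80, -40]
step 6 (PUSH -18): [6, -70, -80, -40, -18]
step 7 (PUSH 91): [6, -70, -80, -40, -18, 91]
step 8 (PUSH 72): [6, -70, -80, -40, -18, 91, 72]
step 9 (DUP): [6, -70, -80, -40, -18, 91, 72, 72]
step 10 (MUL): [6, -70, -80, -40, -18, 91, 5184]

[6, -70, -80, -40, -18, 91, 5184]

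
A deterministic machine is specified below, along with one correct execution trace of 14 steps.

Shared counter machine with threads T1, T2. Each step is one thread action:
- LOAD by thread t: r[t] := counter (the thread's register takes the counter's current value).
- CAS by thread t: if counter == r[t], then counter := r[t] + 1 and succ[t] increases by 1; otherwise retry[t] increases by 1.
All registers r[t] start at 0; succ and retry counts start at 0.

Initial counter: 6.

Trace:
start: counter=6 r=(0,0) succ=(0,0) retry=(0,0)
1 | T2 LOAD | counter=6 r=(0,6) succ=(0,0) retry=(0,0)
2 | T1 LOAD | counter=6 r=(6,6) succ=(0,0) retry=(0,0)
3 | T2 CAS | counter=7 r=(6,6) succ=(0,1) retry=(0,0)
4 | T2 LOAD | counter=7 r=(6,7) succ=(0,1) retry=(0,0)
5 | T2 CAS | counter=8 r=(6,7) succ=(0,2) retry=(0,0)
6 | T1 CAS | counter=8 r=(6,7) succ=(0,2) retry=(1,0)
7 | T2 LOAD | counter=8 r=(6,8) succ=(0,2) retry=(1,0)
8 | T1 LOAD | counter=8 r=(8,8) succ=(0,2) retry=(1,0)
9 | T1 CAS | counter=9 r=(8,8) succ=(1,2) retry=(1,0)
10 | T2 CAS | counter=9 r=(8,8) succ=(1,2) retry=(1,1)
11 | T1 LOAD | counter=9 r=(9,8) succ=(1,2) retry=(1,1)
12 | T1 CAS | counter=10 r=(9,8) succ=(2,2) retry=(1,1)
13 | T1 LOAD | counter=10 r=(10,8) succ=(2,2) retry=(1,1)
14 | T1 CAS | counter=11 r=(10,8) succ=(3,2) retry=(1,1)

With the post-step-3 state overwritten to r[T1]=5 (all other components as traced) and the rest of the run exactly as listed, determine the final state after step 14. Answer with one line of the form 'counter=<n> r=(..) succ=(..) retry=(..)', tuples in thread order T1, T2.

counter=11 r=(10,8) succ=(3,2) retry=(1,1)

state after step 3 := counter=7 r=(5,6) succ=(0,1) retry=(0,0)
4 | T2 LOAD | counter=7 r=(5,7) succ=(0,1) retry=(0,0)
5 | T2 CAS | counter=8 r=(5,7) succ=(0,2) retry=(0,0)
6 | T1 CAS | counter=8 r=(5,7) succ=(0,2) retry=(1,0)
7 | T2 LOAD | counter=8 r=(5,8) succ=(0,2) retry=(1,0)
8 | T1 LOAD | counter=8 r=(8,8) succ=(0,2) retry=(1,0)
9 | T1 CAS | counter=9 r=(8,8) succ=(1,2) retry=(1,0)
10 | T2 CAS | counter=9 r=(8,8) succ=(1,2) retry=(1,1)
11 | T1 LOAD | counter=9 r=(9,8) succ=(1,2) retry=(1,1)
12 | T1 CAS | counter=10 r=(9,8) succ=(2,2) retry=(1,1)
13 | T1 LOAD | counter=10 r=(10,8) succ=(2,2) retry=(1,1)
14 | T1 CAS | counter=11 r=(10,8) succ=(3,2) retry=(1,1)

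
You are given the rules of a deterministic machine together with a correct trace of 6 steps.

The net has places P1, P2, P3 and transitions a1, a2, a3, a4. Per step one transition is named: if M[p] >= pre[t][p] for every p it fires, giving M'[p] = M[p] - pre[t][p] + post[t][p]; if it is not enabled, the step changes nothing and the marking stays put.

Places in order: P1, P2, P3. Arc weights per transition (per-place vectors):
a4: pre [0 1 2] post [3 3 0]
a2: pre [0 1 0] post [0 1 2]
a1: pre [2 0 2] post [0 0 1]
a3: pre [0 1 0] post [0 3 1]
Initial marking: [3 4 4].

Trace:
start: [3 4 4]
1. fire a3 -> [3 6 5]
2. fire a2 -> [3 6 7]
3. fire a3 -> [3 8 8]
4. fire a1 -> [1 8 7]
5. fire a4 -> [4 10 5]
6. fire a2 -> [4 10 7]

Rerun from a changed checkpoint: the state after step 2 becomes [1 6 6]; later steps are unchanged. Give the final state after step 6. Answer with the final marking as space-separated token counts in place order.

state after step 2 := [1 6 6]
3. fire a3 -> [1 8 7]
4. fire a1 -> [1 8 7]
5. fire a4 -> [4 10 5]
6. fire a2 -> [4 10 7]

4 10 7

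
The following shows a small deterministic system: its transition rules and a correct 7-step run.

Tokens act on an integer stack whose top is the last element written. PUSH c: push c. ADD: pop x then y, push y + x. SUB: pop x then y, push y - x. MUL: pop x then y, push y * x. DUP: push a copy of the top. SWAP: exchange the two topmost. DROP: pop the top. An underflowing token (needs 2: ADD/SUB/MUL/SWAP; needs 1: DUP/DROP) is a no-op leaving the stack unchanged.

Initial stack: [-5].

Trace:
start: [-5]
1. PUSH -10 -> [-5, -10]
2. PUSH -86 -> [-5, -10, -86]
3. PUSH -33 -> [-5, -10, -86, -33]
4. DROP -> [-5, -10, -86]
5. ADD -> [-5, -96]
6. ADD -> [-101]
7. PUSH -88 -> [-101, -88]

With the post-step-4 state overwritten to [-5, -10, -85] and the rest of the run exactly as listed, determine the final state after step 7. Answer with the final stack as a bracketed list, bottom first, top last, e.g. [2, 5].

[-100, -88]

state after step 4 := [-5, -10, -85]
5. ADD -> [-5, -95]
6. ADD -> [-100]
7. PUSH -88 -> [-100, -88]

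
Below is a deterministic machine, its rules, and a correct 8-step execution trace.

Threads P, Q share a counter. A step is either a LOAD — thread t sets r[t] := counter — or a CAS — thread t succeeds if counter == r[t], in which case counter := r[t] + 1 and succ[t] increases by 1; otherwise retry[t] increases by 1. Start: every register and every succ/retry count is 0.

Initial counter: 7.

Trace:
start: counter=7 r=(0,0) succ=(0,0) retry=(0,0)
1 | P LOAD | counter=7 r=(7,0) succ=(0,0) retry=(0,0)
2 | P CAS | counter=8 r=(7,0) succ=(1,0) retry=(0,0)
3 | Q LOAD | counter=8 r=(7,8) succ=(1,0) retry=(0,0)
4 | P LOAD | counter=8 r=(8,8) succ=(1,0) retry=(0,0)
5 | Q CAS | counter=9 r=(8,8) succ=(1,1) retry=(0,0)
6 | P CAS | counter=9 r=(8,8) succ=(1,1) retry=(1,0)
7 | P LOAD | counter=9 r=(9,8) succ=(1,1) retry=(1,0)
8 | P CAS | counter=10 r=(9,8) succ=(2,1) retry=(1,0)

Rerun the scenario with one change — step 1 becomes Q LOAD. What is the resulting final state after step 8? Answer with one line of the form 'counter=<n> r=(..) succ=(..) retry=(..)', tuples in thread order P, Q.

counter=9 r=(8,7) succ=(1,1) retry=(2,0)

(re-executing from step 1 with the substitution; state before step 1: counter=7 r=(0,0) succ=(0,0) retry=(0,0))
1 | Q LOAD | counter=7 r=(0,7) succ=(0,0) retry=(0,0)
2 | P CAS | counter=7 r=(0,7) succ=(0,0) retry=(1,0)
3 | Q LOAD | counter=7 r=(0,7) succ=(0,0) retry=(1,0)
4 | P LOAD | counter=7 r=(7,7) succ=(0,0) retry=(1,0)
5 | Q CAS | counter=8 r=(7,7) succ=(0,1) retry=(1,0)
6 | P CAS | counter=8 r=(7,7) succ=(0,1) retry=(2,0)
7 | P LOAD | counter=8 r=(8,7) succ=(0,1) retry=(2,0)
8 | P CAS | counter=9 r=(8,7) succ=(1,1) retry=(2,0)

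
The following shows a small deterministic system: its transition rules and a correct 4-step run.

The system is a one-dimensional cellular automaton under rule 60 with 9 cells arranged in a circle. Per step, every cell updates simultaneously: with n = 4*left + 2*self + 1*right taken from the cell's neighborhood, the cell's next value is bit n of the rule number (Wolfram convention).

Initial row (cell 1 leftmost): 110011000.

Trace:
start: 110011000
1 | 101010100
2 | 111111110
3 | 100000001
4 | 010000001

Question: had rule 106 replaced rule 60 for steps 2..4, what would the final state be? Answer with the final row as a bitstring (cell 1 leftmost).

(re-executing steps 2..4 under rule 106; state before step 2: 101010100)
2 | 010101001
3 | 101010010
4 | 010100101

010100101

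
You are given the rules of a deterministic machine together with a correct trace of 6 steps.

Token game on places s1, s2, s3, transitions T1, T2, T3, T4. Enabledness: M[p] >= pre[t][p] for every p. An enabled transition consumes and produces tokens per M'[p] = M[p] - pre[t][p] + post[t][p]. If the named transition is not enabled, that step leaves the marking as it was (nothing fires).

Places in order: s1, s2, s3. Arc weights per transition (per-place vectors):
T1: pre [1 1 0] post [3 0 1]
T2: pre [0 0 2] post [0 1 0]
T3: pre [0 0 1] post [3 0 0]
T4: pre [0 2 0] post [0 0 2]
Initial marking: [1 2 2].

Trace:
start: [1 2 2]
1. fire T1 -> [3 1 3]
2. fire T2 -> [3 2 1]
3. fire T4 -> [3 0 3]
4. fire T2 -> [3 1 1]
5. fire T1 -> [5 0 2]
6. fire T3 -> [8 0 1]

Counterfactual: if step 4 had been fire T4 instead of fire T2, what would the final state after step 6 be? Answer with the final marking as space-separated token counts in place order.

(re-executing from step 4 with the substitution; state before step 4: [3 0 3])
4. fire T4 -> [3 0 3]
5. fire T1 -> [3 0 3]
6. fire T3 -> [6 0 2]

6 0 2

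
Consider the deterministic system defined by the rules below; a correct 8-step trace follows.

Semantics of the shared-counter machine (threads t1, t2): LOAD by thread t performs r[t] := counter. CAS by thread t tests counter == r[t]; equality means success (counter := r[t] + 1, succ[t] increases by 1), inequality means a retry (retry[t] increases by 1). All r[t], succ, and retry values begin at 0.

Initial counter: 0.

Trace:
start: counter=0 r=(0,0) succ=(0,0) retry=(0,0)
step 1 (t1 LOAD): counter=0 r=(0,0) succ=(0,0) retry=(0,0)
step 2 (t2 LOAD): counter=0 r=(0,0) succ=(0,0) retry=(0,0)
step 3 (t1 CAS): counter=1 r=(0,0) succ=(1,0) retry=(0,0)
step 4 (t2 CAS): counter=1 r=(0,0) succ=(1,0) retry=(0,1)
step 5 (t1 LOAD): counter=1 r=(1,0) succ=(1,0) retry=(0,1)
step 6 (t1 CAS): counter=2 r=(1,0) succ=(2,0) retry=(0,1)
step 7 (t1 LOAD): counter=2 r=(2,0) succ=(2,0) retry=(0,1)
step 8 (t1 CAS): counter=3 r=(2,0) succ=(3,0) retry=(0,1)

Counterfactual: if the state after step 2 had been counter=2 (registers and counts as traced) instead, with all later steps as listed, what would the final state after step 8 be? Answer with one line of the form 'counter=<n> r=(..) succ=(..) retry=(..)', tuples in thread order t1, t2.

state after step 2 := counter=2 r=(0,0) succ=(0,0) retry=(0,0)
step 3 (t1 CAS): counter=2 r=(0,0) succ=(0,0) retry=(1,0)
step 4 (t2 CAS): counter=2 r=(0,0) succ=(0,0) retry=(1,1)
step 5 (t1 LOAD): counter=2 r=(2,0) succ=(0,0) retry=(1,1)
step 6 (t1 CAS): counter=3 r=(2,0) succ=(1,0) retry=(1,1)
step 7 (t1 LOAD): counter=3 r=(3,0) succ=(1,0) retry=(1,1)
step 8 (t1 CAS): counter=4 r=(3,0) succ=(2,0) retry=(1,1)

counter=4 r=(3,0) succ=(2,0) retry=(1,1)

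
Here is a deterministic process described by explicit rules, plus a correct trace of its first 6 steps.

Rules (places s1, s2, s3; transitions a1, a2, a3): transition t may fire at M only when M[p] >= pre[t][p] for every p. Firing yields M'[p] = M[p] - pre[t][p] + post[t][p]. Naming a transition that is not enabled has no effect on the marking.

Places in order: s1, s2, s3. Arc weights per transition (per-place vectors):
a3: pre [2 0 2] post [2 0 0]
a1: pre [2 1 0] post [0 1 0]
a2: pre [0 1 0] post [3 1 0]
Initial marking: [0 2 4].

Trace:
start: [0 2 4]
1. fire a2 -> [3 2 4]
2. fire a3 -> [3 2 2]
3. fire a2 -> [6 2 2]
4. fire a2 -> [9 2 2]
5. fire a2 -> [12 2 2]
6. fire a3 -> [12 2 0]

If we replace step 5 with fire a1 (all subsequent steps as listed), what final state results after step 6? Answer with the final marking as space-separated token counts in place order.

7 2 0

(re-executing from step 5 with the substitution; state before step 5: [9 2 2])
5. fire a1 -> [7 2 2]
6. fire a3 -> [7 2 0]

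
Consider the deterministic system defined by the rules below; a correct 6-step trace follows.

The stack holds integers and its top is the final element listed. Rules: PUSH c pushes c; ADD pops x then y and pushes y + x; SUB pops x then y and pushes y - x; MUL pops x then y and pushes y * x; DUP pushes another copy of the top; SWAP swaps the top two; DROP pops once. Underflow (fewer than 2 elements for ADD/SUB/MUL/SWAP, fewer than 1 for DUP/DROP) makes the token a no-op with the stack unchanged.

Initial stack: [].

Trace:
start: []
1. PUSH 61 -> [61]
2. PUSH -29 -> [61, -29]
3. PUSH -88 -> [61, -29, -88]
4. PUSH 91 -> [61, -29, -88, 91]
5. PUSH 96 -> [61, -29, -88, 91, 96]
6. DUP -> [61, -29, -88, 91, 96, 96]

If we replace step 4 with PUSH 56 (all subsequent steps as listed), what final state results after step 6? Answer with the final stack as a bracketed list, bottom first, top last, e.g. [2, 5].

[61, -29, -88, 56, 96, 96]

(re-executing from step 4 with the substitution; state before step 4: [61, -29, -88])
4. PUSH 56 -> [61, -29, -88, 56]
5. PUSH 96 -> [61, -29, -88, 56, 96]
6. DUP -> [61, -29, -88, 56, 96, 96]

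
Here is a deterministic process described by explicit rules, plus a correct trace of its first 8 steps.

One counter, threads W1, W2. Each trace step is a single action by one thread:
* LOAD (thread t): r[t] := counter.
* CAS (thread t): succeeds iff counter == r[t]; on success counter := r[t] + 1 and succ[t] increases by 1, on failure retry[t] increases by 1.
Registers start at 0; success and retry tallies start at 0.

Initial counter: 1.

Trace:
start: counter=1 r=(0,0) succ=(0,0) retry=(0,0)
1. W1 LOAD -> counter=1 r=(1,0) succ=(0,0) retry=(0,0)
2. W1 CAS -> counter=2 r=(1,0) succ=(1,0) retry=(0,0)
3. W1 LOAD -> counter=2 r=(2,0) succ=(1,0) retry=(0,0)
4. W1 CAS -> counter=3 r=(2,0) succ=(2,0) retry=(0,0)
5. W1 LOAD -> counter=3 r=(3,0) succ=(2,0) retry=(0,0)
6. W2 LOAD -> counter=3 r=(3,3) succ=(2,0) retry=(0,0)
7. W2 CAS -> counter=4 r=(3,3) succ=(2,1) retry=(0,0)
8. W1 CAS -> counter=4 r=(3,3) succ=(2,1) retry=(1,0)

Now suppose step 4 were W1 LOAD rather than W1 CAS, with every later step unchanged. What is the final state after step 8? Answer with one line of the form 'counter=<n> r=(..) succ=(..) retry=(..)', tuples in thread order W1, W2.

counter=3 r=(2,2) succ=(1,1) retry=(1,0)

(re-executing from step 4 with the substitution; state before step 4: counter=2 r=(2,0) succ=(1,0) retry=(0,0))
4. W1 LOAD -> counter=2 r=(2,0) succ=(1,0) retry=(0,0)
5. W1 LOAD -> counter=2 r=(2,0) succ=(1,0) retry=(0,0)
6. W2 LOAD -> counter=2 r=(2,2) succ=(1,0) retry=(0,0)
7. W2 CAS -> counter=3 r=(2,2) succ=(1,1) retry=(0,0)
8. W1 CAS -> counter=3 r=(2,2) succ=(1,1) retry=(1,0)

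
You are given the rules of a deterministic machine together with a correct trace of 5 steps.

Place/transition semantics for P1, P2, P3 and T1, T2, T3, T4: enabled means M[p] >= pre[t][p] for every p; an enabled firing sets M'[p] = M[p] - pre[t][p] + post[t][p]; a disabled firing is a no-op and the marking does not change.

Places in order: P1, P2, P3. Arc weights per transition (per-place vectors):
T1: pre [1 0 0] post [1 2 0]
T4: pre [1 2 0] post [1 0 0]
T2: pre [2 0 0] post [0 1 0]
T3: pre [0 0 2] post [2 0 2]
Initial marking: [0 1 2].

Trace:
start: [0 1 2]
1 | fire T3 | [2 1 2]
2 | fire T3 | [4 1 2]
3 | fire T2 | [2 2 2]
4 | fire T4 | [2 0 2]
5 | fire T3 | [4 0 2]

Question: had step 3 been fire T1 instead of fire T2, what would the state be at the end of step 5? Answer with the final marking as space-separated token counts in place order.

6 1 2

(re-executing from step 3 with the substitution; state before step 3: [4 1 2])
3 | fire T1 | [4 3 2]
4 | fire T4 | [4 1 2]
5 | fire T3 | [6 1 2]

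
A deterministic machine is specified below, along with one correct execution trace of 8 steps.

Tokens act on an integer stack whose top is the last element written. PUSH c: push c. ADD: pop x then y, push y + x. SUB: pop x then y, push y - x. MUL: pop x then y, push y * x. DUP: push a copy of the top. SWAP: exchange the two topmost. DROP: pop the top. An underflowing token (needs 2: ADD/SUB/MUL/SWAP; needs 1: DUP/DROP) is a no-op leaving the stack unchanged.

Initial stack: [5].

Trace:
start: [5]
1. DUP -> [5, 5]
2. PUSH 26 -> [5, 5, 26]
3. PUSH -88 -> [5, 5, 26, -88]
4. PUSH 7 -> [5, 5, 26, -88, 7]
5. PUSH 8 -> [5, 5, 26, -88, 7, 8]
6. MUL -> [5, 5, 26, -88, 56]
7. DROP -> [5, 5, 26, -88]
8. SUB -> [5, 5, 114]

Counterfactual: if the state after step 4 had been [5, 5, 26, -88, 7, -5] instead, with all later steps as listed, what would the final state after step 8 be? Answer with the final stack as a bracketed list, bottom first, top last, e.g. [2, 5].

state after step 4 := [5, 5, 26, -88, 7, -5]
5. PUSH 8 -> [5, 5, 26, -88, 7, -5, 8]
6. MUL -> [5, 5, 26, -88, 7, -40]
7. DROP -> [5, 5, 26, -88, 7]
8. SUB -> [5, 5, 26, -95]

[5, 5, 26, -95]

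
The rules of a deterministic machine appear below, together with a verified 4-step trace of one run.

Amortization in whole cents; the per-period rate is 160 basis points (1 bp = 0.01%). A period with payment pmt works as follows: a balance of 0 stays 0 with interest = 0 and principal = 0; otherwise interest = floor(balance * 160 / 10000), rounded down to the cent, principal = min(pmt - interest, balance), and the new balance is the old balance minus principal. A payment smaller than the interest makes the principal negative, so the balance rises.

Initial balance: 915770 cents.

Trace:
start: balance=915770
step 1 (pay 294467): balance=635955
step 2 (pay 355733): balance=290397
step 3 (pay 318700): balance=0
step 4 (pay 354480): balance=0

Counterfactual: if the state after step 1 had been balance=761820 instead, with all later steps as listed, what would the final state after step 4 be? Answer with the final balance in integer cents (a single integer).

state after step 1 := balance=761820
step 2 (pay 355733): balance=418276
step 3 (pay 318700): balance=106268
step 4 (pay 354480): balance=0

0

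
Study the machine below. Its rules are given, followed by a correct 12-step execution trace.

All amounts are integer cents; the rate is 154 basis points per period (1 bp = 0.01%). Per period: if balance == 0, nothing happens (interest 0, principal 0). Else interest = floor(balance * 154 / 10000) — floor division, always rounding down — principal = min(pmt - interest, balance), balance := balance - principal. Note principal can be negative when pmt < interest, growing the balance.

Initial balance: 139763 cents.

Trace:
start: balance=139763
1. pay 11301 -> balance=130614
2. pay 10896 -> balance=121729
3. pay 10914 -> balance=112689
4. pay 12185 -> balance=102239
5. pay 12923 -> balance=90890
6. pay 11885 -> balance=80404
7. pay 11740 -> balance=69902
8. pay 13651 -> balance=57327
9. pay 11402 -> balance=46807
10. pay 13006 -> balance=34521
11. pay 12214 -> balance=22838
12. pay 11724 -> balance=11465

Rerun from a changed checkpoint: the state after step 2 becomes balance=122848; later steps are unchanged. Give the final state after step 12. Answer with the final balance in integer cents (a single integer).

state after step 2 := balance=122848
3. pay 10914 -> balance=113825
4. pay 12185 -> balance=103392
5. pay 12923 -> balance=92061
6. pay 11885 -> balance=81593
7. pay 11740 -> balance=71109
8. pay 13651 -> balance=58553
9. pay 11402 -> balance=48052
10. pay 13006 -> balance=35786
11. pay 12214 -> balance=24123
12. pay 11724 -> balance=12770

12770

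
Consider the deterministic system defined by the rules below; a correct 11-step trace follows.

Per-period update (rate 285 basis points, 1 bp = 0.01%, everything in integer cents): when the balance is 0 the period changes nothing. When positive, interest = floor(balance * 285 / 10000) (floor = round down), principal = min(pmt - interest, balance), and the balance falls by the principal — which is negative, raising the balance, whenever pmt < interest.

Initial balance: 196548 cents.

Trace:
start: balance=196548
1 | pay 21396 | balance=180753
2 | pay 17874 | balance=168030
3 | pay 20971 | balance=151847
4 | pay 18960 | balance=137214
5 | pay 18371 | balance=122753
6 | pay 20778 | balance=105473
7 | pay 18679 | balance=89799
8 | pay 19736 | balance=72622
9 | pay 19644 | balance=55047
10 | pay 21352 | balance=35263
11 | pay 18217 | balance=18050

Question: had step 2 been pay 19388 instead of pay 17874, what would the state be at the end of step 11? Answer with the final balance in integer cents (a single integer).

(re-executing from step 2 with the substitution; state before step 2: balance=180753)
2 | pay 19388 | balance=166516
3 | pay 20971 | balance=150290
4 | pay 18960 | balance=135613
5 | pay 18371 | balance=121106
6 | pay 20778 | balance=103779
7 | pay 18679 | balance=88057
8 | pay 19736 | balance=70830
9 | pay 19644 | balance=53204
10 | pay 21352 | balance=33368
11 | pay 18217 | balance=16101

16101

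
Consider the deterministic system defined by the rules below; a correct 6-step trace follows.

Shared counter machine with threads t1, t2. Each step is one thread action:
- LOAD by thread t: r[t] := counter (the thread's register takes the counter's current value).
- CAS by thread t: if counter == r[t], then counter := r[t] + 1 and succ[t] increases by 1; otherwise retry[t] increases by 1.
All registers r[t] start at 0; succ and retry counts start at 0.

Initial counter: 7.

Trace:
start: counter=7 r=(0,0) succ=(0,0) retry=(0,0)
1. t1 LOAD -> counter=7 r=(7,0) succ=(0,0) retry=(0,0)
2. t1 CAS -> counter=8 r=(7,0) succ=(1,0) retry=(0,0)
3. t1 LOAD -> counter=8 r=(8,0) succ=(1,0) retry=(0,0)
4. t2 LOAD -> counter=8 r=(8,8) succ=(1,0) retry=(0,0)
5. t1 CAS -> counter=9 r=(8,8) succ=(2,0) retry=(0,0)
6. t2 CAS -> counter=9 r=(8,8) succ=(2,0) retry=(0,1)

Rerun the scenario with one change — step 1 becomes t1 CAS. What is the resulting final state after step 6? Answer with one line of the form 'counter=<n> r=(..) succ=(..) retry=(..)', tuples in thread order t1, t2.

(re-executing from step 1 with the substitution; state before step 1: counter=7 r=(0,0) succ=(0,0) retry=(0,0))
1. t1 CAS -> counter=7 r=(0,0) succ=(0,0) retry=(1,0)
2. t1 CAS -> counter=7 r=(0,0) succ=(0,0) retry=(2,0)
3. t1 LOAD -> counter=7 r=(7,0) succ=(0,0) retry=(2,0)
4. t2 LOAD -> counter=7 r=(7,7) succ=(0,0) retry=(2,0)
5. t1 CAS -> counter=8 r=(7,7) succ=(1,0) retry=(2,0)
6. t2 CAS -> counter=8 r=(7,7) succ=(1,0) retry=(2,1)

counter=8 r=(7,7) succ=(1,0) retry=(2,1)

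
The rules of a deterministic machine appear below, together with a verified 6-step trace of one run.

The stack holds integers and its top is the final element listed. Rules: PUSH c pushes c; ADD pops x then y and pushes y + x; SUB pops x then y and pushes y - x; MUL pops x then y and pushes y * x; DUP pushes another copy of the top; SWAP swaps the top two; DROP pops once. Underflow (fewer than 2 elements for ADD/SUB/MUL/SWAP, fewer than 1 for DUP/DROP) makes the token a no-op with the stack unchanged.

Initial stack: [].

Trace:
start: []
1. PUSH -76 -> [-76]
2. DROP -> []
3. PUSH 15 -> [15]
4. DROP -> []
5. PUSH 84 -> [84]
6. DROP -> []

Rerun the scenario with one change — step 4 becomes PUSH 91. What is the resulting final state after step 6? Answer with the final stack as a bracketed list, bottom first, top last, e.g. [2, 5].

[15, 91]

(re-executing from step 4 with the substitution; state before step 4: [15])
4. PUSH 91 -> [15, 91]
5. PUSH 84 -> [15, 91, 84]
6. DROP -> [15, 91]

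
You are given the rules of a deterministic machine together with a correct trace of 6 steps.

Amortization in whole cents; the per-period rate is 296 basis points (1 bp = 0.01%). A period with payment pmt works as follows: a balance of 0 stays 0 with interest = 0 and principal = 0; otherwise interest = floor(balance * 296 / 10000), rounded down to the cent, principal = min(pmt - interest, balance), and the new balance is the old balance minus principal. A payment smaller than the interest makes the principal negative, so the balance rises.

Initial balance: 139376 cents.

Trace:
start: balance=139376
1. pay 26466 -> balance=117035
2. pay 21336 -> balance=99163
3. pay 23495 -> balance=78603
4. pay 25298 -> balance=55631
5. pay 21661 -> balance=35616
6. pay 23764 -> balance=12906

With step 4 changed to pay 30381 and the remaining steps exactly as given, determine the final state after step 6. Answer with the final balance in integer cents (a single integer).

7518

(re-executing from step 4 with the substitution; state before step 4: balance=78603)
4. pay 30381 -> balance=50548
5. pay 21661 -> balance=30383
6. pay 23764 -> balance=7518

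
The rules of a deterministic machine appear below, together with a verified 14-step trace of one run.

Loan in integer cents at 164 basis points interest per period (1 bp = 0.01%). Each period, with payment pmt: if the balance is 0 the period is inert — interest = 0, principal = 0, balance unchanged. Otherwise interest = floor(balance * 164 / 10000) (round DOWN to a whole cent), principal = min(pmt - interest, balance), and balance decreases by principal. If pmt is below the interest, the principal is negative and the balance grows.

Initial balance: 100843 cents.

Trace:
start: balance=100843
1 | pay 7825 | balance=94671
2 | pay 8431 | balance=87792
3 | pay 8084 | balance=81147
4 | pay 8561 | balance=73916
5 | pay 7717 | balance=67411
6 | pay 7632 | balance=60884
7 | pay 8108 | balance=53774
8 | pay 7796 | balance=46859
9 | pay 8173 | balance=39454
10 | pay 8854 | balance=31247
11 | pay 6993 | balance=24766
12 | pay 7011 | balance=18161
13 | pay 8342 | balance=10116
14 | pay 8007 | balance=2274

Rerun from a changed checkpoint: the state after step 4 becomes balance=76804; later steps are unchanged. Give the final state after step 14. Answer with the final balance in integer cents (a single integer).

state after step 4 := balance=76804
5 | pay 7717 | balance=70346
6 | pay 7632 | balance=63867
7 | pay 8108 | balance=56806
8 | pay 7796 | balance=49941
9 | pay 8173 | balance=42587
10 | pay 8854 | balance=34431
11 | pay 6993 | balance=28002
12 | pay 7011 | balance=21450
13 | pay 8342 | balance=13459
14 | pay 8007 | balance=5672

5672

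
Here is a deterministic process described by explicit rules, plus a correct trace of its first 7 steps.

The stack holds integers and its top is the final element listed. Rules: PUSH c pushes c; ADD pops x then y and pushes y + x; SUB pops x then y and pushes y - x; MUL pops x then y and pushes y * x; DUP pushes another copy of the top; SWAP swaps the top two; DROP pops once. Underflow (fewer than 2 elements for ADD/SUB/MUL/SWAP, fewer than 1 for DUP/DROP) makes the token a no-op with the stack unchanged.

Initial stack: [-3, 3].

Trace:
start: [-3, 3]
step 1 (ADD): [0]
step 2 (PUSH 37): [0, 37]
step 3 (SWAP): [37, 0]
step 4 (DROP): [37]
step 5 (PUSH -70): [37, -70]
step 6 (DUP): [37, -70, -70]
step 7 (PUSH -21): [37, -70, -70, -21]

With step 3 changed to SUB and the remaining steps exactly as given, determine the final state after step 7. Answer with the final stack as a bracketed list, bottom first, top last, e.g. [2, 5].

(re-executing from step 3 with the substitution; state before step 3: [0, 37])
step 3 (SUB): [-37]
step 4 (DROP): []
step 5 (PUSH -70): [-70]
step 6 (DUP): [-70, -70]
step 7 (PUSH -21): [-70, -70, -21]

[-70, -70, -21]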